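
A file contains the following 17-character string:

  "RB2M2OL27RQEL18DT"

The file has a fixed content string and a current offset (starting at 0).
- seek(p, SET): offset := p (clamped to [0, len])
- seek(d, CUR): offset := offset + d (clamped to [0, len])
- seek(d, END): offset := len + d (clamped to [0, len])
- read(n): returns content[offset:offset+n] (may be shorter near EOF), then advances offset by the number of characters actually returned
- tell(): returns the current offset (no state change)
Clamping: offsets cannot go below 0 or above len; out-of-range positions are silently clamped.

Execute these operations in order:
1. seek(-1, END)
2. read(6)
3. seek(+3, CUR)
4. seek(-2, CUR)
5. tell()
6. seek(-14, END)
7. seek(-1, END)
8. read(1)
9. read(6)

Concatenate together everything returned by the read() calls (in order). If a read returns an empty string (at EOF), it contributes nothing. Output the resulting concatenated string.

After 1 (seek(-1, END)): offset=16
After 2 (read(6)): returned 'T', offset=17
After 3 (seek(+3, CUR)): offset=17
After 4 (seek(-2, CUR)): offset=15
After 5 (tell()): offset=15
After 6 (seek(-14, END)): offset=3
After 7 (seek(-1, END)): offset=16
After 8 (read(1)): returned 'T', offset=17
After 9 (read(6)): returned '', offset=17

Answer: TT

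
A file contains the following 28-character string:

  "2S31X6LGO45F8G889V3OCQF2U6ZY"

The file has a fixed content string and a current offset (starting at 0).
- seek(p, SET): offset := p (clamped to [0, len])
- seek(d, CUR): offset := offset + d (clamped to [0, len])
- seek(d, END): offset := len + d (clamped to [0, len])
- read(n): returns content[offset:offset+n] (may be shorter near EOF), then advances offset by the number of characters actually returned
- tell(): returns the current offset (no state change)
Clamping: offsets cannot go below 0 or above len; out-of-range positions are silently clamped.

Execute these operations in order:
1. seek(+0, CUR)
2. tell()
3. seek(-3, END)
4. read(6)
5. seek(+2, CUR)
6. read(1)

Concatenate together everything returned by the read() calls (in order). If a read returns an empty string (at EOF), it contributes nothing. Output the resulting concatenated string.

After 1 (seek(+0, CUR)): offset=0
After 2 (tell()): offset=0
After 3 (seek(-3, END)): offset=25
After 4 (read(6)): returned '6ZY', offset=28
After 5 (seek(+2, CUR)): offset=28
After 6 (read(1)): returned '', offset=28

Answer: 6ZY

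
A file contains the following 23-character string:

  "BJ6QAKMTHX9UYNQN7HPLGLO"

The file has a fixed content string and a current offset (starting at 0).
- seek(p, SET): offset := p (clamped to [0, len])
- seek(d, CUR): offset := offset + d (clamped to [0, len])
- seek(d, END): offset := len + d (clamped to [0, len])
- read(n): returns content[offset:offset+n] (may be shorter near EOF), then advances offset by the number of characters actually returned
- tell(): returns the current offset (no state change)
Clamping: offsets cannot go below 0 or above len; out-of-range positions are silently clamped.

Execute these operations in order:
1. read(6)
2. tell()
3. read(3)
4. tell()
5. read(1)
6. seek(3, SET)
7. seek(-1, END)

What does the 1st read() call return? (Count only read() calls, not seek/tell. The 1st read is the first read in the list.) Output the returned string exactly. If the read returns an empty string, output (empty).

After 1 (read(6)): returned 'BJ6QAK', offset=6
After 2 (tell()): offset=6
After 3 (read(3)): returned 'MTH', offset=9
After 4 (tell()): offset=9
After 5 (read(1)): returned 'X', offset=10
After 6 (seek(3, SET)): offset=3
After 7 (seek(-1, END)): offset=22

Answer: BJ6QAK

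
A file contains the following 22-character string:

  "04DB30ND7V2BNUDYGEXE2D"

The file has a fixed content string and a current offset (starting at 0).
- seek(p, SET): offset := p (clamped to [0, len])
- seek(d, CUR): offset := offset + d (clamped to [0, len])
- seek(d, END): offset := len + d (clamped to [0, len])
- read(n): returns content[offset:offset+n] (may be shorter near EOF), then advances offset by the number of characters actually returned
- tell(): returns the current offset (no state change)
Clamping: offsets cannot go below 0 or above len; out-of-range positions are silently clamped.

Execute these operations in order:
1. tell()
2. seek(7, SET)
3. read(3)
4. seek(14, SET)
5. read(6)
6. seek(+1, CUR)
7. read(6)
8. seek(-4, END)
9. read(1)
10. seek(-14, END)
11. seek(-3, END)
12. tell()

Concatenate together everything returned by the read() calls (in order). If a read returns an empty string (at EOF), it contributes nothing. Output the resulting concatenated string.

After 1 (tell()): offset=0
After 2 (seek(7, SET)): offset=7
After 3 (read(3)): returned 'D7V', offset=10
After 4 (seek(14, SET)): offset=14
After 5 (read(6)): returned 'DYGEXE', offset=20
After 6 (seek(+1, CUR)): offset=21
After 7 (read(6)): returned 'D', offset=22
After 8 (seek(-4, END)): offset=18
After 9 (read(1)): returned 'X', offset=19
After 10 (seek(-14, END)): offset=8
After 11 (seek(-3, END)): offset=19
After 12 (tell()): offset=19

Answer: D7VDYGEXEDX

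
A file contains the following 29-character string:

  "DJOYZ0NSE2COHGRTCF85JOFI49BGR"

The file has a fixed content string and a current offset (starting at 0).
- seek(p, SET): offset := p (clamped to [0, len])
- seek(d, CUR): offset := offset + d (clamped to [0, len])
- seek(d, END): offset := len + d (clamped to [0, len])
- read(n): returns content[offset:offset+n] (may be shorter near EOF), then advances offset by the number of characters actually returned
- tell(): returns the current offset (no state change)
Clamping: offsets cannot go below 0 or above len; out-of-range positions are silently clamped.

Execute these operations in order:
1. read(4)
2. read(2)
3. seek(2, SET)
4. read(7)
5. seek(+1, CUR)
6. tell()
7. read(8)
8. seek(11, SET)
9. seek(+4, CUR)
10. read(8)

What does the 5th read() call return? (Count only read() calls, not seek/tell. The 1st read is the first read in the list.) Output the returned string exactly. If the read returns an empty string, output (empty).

After 1 (read(4)): returned 'DJOY', offset=4
After 2 (read(2)): returned 'Z0', offset=6
After 3 (seek(2, SET)): offset=2
After 4 (read(7)): returned 'OYZ0NSE', offset=9
After 5 (seek(+1, CUR)): offset=10
After 6 (tell()): offset=10
After 7 (read(8)): returned 'COHGRTCF', offset=18
After 8 (seek(11, SET)): offset=11
After 9 (seek(+4, CUR)): offset=15
After 10 (read(8)): returned 'TCF85JOF', offset=23

Answer: TCF85JOF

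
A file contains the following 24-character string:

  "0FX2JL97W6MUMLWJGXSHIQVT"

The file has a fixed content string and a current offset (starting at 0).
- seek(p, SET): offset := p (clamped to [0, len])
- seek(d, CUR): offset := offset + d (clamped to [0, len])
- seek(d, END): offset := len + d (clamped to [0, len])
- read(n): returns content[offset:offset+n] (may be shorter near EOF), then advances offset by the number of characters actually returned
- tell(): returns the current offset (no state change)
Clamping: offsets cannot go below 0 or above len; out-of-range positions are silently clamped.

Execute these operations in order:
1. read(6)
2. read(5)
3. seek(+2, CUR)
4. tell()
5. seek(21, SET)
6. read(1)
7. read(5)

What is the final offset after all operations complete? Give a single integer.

Answer: 24

Derivation:
After 1 (read(6)): returned '0FX2JL', offset=6
After 2 (read(5)): returned '97W6M', offset=11
After 3 (seek(+2, CUR)): offset=13
After 4 (tell()): offset=13
After 5 (seek(21, SET)): offset=21
After 6 (read(1)): returned 'Q', offset=22
After 7 (read(5)): returned 'VT', offset=24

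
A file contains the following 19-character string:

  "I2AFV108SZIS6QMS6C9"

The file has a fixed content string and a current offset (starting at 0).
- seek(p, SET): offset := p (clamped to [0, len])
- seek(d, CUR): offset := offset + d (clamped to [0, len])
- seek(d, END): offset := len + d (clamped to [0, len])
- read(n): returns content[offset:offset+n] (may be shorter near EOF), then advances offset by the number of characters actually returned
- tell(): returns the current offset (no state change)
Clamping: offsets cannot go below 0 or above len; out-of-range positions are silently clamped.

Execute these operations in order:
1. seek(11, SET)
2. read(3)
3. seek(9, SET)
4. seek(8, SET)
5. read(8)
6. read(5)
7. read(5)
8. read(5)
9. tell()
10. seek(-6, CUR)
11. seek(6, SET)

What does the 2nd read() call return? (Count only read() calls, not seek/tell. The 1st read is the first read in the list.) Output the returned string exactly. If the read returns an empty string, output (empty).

After 1 (seek(11, SET)): offset=11
After 2 (read(3)): returned 'S6Q', offset=14
After 3 (seek(9, SET)): offset=9
After 4 (seek(8, SET)): offset=8
After 5 (read(8)): returned 'SZIS6QMS', offset=16
After 6 (read(5)): returned '6C9', offset=19
After 7 (read(5)): returned '', offset=19
After 8 (read(5)): returned '', offset=19
After 9 (tell()): offset=19
After 10 (seek(-6, CUR)): offset=13
After 11 (seek(6, SET)): offset=6

Answer: SZIS6QMS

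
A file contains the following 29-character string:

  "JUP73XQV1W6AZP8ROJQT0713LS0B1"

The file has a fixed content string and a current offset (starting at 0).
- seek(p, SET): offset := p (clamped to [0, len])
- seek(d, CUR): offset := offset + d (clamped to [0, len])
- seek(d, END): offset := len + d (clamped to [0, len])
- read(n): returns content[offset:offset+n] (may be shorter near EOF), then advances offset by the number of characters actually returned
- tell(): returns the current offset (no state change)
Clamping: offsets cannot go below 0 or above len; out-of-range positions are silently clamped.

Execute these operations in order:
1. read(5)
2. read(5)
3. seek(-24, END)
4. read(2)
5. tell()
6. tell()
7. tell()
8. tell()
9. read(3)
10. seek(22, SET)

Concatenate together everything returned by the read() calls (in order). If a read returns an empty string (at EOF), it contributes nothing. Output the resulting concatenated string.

Answer: JUP73XQV1WXQV1W

Derivation:
After 1 (read(5)): returned 'JUP73', offset=5
After 2 (read(5)): returned 'XQV1W', offset=10
After 3 (seek(-24, END)): offset=5
After 4 (read(2)): returned 'XQ', offset=7
After 5 (tell()): offset=7
After 6 (tell()): offset=7
After 7 (tell()): offset=7
After 8 (tell()): offset=7
After 9 (read(3)): returned 'V1W', offset=10
After 10 (seek(22, SET)): offset=22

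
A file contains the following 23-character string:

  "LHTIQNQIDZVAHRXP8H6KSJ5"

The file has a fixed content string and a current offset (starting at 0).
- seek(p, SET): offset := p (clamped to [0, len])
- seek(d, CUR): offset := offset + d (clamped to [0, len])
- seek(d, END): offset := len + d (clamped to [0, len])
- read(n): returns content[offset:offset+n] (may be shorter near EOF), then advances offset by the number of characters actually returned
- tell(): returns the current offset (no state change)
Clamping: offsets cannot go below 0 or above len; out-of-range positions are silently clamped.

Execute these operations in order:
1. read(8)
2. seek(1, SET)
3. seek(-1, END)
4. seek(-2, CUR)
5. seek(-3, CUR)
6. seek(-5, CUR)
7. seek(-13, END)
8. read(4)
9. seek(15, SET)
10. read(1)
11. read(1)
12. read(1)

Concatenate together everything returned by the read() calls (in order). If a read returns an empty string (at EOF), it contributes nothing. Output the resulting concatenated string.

Answer: LHTIQNQIVAHRP8H

Derivation:
After 1 (read(8)): returned 'LHTIQNQI', offset=8
After 2 (seek(1, SET)): offset=1
After 3 (seek(-1, END)): offset=22
After 4 (seek(-2, CUR)): offset=20
After 5 (seek(-3, CUR)): offset=17
After 6 (seek(-5, CUR)): offset=12
After 7 (seek(-13, END)): offset=10
After 8 (read(4)): returned 'VAHR', offset=14
After 9 (seek(15, SET)): offset=15
After 10 (read(1)): returned 'P', offset=16
After 11 (read(1)): returned '8', offset=17
After 12 (read(1)): returned 'H', offset=18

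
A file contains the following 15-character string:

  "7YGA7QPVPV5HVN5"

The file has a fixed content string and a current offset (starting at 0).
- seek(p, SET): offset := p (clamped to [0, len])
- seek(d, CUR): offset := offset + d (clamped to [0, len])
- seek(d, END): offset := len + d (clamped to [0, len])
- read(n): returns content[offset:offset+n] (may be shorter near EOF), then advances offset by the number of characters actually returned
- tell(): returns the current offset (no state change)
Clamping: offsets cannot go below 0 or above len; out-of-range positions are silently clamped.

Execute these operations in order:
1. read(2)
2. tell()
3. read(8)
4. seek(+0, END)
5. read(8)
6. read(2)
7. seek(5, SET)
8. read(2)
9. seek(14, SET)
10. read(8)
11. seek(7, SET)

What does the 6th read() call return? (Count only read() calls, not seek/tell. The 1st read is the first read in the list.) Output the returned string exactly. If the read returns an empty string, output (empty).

Answer: 5

Derivation:
After 1 (read(2)): returned '7Y', offset=2
After 2 (tell()): offset=2
After 3 (read(8)): returned 'GA7QPVPV', offset=10
After 4 (seek(+0, END)): offset=15
After 5 (read(8)): returned '', offset=15
After 6 (read(2)): returned '', offset=15
After 7 (seek(5, SET)): offset=5
After 8 (read(2)): returned 'QP', offset=7
After 9 (seek(14, SET)): offset=14
After 10 (read(8)): returned '5', offset=15
After 11 (seek(7, SET)): offset=7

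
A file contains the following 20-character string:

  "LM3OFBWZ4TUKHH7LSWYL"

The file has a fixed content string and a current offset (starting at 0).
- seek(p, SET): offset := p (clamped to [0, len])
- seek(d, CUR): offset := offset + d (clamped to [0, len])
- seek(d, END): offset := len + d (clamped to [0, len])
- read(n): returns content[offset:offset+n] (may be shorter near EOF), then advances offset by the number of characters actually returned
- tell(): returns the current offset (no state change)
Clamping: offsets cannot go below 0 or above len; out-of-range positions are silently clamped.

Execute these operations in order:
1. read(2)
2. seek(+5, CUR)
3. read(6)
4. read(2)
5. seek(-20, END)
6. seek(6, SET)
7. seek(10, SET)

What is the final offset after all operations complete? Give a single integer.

After 1 (read(2)): returned 'LM', offset=2
After 2 (seek(+5, CUR)): offset=7
After 3 (read(6)): returned 'Z4TUKH', offset=13
After 4 (read(2)): returned 'H7', offset=15
After 5 (seek(-20, END)): offset=0
After 6 (seek(6, SET)): offset=6
After 7 (seek(10, SET)): offset=10

Answer: 10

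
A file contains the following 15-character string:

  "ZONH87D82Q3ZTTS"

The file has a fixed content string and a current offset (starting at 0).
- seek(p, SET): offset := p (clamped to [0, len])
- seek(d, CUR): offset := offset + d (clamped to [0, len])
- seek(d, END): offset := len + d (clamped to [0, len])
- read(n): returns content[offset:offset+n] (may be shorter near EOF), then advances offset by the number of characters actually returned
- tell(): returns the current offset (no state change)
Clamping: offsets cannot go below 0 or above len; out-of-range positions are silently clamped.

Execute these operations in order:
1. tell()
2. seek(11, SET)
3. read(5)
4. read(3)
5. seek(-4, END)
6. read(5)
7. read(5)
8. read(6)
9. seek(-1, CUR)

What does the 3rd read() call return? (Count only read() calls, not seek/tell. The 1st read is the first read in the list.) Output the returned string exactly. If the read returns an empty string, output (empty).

After 1 (tell()): offset=0
After 2 (seek(11, SET)): offset=11
After 3 (read(5)): returned 'ZTTS', offset=15
After 4 (read(3)): returned '', offset=15
After 5 (seek(-4, END)): offset=11
After 6 (read(5)): returned 'ZTTS', offset=15
After 7 (read(5)): returned '', offset=15
After 8 (read(6)): returned '', offset=15
After 9 (seek(-1, CUR)): offset=14

Answer: ZTTS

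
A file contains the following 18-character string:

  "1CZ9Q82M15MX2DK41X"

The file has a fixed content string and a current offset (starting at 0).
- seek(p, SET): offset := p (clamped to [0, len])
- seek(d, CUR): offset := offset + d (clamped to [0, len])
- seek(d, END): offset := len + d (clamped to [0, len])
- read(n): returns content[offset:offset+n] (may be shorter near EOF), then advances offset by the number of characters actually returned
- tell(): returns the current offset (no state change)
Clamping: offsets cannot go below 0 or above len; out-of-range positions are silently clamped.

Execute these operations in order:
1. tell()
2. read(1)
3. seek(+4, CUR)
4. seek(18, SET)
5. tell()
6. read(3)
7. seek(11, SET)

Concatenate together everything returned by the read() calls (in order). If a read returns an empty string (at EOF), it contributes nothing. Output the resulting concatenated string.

After 1 (tell()): offset=0
After 2 (read(1)): returned '1', offset=1
After 3 (seek(+4, CUR)): offset=5
After 4 (seek(18, SET)): offset=18
After 5 (tell()): offset=18
After 6 (read(3)): returned '', offset=18
After 7 (seek(11, SET)): offset=11

Answer: 1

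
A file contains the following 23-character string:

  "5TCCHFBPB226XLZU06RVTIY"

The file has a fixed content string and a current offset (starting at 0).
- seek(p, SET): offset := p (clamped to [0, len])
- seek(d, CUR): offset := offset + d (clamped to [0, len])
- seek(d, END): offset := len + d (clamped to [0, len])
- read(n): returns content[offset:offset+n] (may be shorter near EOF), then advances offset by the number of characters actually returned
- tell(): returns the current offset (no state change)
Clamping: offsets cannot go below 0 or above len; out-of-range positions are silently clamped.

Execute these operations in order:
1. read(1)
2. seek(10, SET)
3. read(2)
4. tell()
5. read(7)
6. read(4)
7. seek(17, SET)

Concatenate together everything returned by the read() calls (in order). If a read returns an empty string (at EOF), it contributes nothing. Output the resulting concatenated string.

Answer: 526XLZU06RVTIY

Derivation:
After 1 (read(1)): returned '5', offset=1
After 2 (seek(10, SET)): offset=10
After 3 (read(2)): returned '26', offset=12
After 4 (tell()): offset=12
After 5 (read(7)): returned 'XLZU06R', offset=19
After 6 (read(4)): returned 'VTIY', offset=23
After 7 (seek(17, SET)): offset=17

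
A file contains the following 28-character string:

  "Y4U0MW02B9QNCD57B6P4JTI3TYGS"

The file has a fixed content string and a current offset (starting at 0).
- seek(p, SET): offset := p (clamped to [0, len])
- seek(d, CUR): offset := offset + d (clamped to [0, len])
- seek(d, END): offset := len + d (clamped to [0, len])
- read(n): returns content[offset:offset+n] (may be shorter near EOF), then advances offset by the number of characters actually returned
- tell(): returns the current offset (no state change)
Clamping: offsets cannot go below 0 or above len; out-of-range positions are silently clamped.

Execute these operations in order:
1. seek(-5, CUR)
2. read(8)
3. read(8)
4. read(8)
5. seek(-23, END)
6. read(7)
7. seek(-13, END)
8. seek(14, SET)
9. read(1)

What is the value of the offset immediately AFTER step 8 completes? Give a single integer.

Answer: 14

Derivation:
After 1 (seek(-5, CUR)): offset=0
After 2 (read(8)): returned 'Y4U0MW02', offset=8
After 3 (read(8)): returned 'B9QNCD57', offset=16
After 4 (read(8)): returned 'B6P4JTI3', offset=24
After 5 (seek(-23, END)): offset=5
After 6 (read(7)): returned 'W02B9QN', offset=12
After 7 (seek(-13, END)): offset=15
After 8 (seek(14, SET)): offset=14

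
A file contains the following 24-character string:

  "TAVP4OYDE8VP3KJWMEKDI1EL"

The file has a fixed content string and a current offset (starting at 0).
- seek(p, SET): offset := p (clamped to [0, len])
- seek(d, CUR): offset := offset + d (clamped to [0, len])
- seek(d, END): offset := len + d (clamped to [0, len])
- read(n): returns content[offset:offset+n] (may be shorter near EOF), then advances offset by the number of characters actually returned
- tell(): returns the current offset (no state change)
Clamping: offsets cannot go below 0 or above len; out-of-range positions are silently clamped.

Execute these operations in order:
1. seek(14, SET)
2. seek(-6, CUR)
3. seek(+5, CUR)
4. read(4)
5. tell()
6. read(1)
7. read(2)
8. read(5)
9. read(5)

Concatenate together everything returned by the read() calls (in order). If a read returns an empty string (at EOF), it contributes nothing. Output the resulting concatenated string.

After 1 (seek(14, SET)): offset=14
After 2 (seek(-6, CUR)): offset=8
After 3 (seek(+5, CUR)): offset=13
After 4 (read(4)): returned 'KJWM', offset=17
After 5 (tell()): offset=17
After 6 (read(1)): returned 'E', offset=18
After 7 (read(2)): returned 'KD', offset=20
After 8 (read(5)): returned 'I1EL', offset=24
After 9 (read(5)): returned '', offset=24

Answer: KJWMEKDI1EL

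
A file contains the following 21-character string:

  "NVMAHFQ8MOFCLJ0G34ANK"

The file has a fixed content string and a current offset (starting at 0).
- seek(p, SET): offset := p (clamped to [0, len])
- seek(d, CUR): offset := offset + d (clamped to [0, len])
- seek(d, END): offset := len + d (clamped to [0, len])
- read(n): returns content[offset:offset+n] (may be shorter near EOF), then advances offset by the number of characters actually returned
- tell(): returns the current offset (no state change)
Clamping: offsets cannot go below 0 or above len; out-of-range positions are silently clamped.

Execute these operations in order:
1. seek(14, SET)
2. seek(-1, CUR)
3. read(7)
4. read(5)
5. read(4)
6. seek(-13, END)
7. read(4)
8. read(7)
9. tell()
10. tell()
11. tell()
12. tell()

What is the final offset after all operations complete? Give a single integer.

After 1 (seek(14, SET)): offset=14
After 2 (seek(-1, CUR)): offset=13
After 3 (read(7)): returned 'J0G34AN', offset=20
After 4 (read(5)): returned 'K', offset=21
After 5 (read(4)): returned '', offset=21
After 6 (seek(-13, END)): offset=8
After 7 (read(4)): returned 'MOFC', offset=12
After 8 (read(7)): returned 'LJ0G34A', offset=19
After 9 (tell()): offset=19
After 10 (tell()): offset=19
After 11 (tell()): offset=19
After 12 (tell()): offset=19

Answer: 19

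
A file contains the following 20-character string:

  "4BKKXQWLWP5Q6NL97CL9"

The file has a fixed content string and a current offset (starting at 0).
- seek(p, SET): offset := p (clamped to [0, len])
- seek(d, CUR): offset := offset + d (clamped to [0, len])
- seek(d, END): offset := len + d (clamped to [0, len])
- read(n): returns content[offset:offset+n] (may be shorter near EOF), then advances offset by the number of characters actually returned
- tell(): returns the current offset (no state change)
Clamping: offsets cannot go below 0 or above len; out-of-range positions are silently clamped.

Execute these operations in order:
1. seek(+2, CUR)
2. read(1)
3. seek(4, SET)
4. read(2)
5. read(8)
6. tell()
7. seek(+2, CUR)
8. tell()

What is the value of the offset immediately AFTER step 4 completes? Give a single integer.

Answer: 6

Derivation:
After 1 (seek(+2, CUR)): offset=2
After 2 (read(1)): returned 'K', offset=3
After 3 (seek(4, SET)): offset=4
After 4 (read(2)): returned 'XQ', offset=6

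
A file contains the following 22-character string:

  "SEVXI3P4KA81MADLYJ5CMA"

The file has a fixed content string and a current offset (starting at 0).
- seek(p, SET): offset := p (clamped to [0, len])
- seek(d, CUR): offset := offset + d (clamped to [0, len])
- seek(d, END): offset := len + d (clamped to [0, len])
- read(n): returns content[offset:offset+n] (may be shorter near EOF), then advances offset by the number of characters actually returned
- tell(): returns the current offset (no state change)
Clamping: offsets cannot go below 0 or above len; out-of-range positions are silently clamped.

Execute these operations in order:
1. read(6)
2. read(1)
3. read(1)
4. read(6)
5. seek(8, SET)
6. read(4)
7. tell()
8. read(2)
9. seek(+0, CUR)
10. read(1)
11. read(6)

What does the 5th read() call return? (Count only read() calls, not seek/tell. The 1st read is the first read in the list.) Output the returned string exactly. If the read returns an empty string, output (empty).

After 1 (read(6)): returned 'SEVXI3', offset=6
After 2 (read(1)): returned 'P', offset=7
After 3 (read(1)): returned '4', offset=8
After 4 (read(6)): returned 'KA81MA', offset=14
After 5 (seek(8, SET)): offset=8
After 6 (read(4)): returned 'KA81', offset=12
After 7 (tell()): offset=12
After 8 (read(2)): returned 'MA', offset=14
After 9 (seek(+0, CUR)): offset=14
After 10 (read(1)): returned 'D', offset=15
After 11 (read(6)): returned 'LYJ5CM', offset=21

Answer: KA81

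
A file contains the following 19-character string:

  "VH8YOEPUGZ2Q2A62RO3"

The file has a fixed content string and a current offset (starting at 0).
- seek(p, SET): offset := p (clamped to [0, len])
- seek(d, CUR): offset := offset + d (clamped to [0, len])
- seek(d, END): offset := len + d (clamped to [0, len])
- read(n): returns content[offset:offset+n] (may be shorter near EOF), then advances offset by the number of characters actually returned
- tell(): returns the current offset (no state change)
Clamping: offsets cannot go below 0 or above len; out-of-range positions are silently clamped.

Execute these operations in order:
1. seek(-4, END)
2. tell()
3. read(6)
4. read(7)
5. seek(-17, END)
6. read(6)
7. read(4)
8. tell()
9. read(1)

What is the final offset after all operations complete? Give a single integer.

Answer: 13

Derivation:
After 1 (seek(-4, END)): offset=15
After 2 (tell()): offset=15
After 3 (read(6)): returned '2RO3', offset=19
After 4 (read(7)): returned '', offset=19
After 5 (seek(-17, END)): offset=2
After 6 (read(6)): returned '8YOEPU', offset=8
After 7 (read(4)): returned 'GZ2Q', offset=12
After 8 (tell()): offset=12
After 9 (read(1)): returned '2', offset=13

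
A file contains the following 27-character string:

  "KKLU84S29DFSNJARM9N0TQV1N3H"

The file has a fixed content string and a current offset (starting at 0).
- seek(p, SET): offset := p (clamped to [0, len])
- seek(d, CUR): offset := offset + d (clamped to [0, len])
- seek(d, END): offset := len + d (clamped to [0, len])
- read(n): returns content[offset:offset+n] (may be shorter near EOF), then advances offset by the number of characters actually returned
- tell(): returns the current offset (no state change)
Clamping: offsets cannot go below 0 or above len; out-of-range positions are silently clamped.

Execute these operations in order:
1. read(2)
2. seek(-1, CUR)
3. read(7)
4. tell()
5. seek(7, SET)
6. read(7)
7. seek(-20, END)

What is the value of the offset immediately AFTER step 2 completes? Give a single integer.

Answer: 1

Derivation:
After 1 (read(2)): returned 'KK', offset=2
After 2 (seek(-1, CUR)): offset=1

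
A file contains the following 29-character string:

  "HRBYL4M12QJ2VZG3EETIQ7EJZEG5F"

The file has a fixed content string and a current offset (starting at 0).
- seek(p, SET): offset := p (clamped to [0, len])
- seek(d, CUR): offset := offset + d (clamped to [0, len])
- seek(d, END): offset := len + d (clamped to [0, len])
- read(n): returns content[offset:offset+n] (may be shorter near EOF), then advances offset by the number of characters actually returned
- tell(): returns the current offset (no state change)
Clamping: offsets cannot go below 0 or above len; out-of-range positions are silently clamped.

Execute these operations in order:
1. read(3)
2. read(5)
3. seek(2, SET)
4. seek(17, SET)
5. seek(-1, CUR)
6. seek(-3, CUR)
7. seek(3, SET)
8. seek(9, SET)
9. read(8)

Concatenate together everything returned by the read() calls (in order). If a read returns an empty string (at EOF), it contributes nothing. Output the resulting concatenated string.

Answer: HRBYL4M1QJ2VZG3E

Derivation:
After 1 (read(3)): returned 'HRB', offset=3
After 2 (read(5)): returned 'YL4M1', offset=8
After 3 (seek(2, SET)): offset=2
After 4 (seek(17, SET)): offset=17
After 5 (seek(-1, CUR)): offset=16
After 6 (seek(-3, CUR)): offset=13
After 7 (seek(3, SET)): offset=3
After 8 (seek(9, SET)): offset=9
After 9 (read(8)): returned 'QJ2VZG3E', offset=17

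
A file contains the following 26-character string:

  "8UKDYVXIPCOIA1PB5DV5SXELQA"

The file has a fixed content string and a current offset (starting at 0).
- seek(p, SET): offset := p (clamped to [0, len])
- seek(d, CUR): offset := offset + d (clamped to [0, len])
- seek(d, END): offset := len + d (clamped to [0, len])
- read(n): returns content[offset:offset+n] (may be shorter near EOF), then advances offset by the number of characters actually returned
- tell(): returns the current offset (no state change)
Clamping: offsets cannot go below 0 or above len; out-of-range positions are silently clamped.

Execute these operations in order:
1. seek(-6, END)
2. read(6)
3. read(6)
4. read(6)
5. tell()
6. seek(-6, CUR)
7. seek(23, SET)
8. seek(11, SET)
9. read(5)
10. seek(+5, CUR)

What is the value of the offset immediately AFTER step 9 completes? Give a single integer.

After 1 (seek(-6, END)): offset=20
After 2 (read(6)): returned 'SXELQA', offset=26
After 3 (read(6)): returned '', offset=26
After 4 (read(6)): returned '', offset=26
After 5 (tell()): offset=26
After 6 (seek(-6, CUR)): offset=20
After 7 (seek(23, SET)): offset=23
After 8 (seek(11, SET)): offset=11
After 9 (read(5)): returned 'IA1PB', offset=16

Answer: 16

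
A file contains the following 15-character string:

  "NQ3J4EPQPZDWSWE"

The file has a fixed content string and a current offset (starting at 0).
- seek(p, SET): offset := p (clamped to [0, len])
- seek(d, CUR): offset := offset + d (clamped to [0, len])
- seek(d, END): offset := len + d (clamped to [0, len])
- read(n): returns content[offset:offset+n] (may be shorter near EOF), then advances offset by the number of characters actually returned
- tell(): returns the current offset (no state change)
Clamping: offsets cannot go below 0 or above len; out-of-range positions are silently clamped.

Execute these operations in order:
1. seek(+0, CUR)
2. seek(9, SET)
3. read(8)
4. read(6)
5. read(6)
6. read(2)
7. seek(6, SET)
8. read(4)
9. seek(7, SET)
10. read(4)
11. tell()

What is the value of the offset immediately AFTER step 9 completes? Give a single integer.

Answer: 7

Derivation:
After 1 (seek(+0, CUR)): offset=0
After 2 (seek(9, SET)): offset=9
After 3 (read(8)): returned 'ZDWSWE', offset=15
After 4 (read(6)): returned '', offset=15
After 5 (read(6)): returned '', offset=15
After 6 (read(2)): returned '', offset=15
After 7 (seek(6, SET)): offset=6
After 8 (read(4)): returned 'PQPZ', offset=10
After 9 (seek(7, SET)): offset=7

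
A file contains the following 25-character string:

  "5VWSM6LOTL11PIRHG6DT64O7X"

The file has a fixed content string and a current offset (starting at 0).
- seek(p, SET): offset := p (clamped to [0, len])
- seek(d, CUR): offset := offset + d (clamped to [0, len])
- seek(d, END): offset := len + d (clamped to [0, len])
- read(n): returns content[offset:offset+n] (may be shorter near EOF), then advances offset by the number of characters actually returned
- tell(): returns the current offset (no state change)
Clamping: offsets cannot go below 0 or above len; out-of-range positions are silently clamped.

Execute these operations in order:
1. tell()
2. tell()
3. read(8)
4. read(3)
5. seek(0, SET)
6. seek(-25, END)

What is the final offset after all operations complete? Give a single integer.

After 1 (tell()): offset=0
After 2 (tell()): offset=0
After 3 (read(8)): returned '5VWSM6LO', offset=8
After 4 (read(3)): returned 'TL1', offset=11
After 5 (seek(0, SET)): offset=0
After 6 (seek(-25, END)): offset=0

Answer: 0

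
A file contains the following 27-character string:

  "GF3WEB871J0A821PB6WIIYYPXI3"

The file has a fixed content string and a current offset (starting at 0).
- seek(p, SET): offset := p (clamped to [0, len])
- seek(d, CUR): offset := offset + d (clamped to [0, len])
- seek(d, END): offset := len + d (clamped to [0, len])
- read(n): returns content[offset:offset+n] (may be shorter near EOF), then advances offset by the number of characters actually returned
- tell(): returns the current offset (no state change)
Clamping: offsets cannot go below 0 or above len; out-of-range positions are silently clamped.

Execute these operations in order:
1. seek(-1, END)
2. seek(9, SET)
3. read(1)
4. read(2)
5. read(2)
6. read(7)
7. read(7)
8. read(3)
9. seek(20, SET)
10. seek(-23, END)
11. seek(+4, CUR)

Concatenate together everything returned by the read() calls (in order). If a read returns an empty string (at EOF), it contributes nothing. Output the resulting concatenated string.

Answer: J0A821PB6WIIYYPXI3

Derivation:
After 1 (seek(-1, END)): offset=26
After 2 (seek(9, SET)): offset=9
After 3 (read(1)): returned 'J', offset=10
After 4 (read(2)): returned '0A', offset=12
After 5 (read(2)): returned '82', offset=14
After 6 (read(7)): returned '1PB6WII', offset=21
After 7 (read(7)): returned 'YYPXI3', offset=27
After 8 (read(3)): returned '', offset=27
After 9 (seek(20, SET)): offset=20
After 10 (seek(-23, END)): offset=4
After 11 (seek(+4, CUR)): offset=8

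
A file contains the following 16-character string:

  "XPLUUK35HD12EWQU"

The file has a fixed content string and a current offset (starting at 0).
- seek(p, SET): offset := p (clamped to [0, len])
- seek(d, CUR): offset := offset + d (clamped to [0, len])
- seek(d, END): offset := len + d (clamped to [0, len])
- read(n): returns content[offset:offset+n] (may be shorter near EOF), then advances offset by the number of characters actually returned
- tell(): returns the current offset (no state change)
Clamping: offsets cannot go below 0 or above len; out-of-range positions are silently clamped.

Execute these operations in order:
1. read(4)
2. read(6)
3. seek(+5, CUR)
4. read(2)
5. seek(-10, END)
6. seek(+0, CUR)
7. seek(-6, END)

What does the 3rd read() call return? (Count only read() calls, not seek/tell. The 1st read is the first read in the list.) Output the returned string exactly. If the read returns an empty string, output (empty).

Answer: U

Derivation:
After 1 (read(4)): returned 'XPLU', offset=4
After 2 (read(6)): returned 'UK35HD', offset=10
After 3 (seek(+5, CUR)): offset=15
After 4 (read(2)): returned 'U', offset=16
After 5 (seek(-10, END)): offset=6
After 6 (seek(+0, CUR)): offset=6
After 7 (seek(-6, END)): offset=10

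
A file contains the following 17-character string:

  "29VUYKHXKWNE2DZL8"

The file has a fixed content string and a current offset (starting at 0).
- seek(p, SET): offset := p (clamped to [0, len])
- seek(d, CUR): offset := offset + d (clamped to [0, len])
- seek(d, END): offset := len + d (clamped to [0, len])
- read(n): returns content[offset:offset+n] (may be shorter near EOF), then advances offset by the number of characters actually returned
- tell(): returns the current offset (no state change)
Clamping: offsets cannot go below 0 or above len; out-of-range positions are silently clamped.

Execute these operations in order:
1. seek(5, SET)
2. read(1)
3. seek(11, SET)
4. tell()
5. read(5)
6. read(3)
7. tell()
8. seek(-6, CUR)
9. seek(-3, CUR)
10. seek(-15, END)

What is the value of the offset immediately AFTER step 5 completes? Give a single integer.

Answer: 16

Derivation:
After 1 (seek(5, SET)): offset=5
After 2 (read(1)): returned 'K', offset=6
After 3 (seek(11, SET)): offset=11
After 4 (tell()): offset=11
After 5 (read(5)): returned 'E2DZL', offset=16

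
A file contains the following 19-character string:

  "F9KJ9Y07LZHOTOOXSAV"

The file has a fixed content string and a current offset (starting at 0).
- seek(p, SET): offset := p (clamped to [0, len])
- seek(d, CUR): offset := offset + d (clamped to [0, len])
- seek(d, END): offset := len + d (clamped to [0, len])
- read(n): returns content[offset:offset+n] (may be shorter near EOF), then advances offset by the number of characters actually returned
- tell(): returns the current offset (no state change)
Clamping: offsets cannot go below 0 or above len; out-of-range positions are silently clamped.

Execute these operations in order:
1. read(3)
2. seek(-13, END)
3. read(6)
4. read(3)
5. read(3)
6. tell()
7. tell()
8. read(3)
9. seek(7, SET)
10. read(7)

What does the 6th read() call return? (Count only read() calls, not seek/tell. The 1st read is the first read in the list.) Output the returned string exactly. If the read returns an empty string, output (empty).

After 1 (read(3)): returned 'F9K', offset=3
After 2 (seek(-13, END)): offset=6
After 3 (read(6)): returned '07LZHO', offset=12
After 4 (read(3)): returned 'TOO', offset=15
After 5 (read(3)): returned 'XSA', offset=18
After 6 (tell()): offset=18
After 7 (tell()): offset=18
After 8 (read(3)): returned 'V', offset=19
After 9 (seek(7, SET)): offset=7
After 10 (read(7)): returned '7LZHOTO', offset=14

Answer: 7LZHOTO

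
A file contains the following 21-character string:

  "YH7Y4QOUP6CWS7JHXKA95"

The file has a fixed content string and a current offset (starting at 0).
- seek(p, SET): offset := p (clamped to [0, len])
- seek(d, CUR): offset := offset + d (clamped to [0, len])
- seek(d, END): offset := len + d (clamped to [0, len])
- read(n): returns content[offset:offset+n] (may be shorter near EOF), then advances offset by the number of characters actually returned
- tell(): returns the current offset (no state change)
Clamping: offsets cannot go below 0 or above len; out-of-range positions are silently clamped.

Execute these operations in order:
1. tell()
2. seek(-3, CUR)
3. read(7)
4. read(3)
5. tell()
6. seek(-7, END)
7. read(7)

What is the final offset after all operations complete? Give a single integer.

After 1 (tell()): offset=0
After 2 (seek(-3, CUR)): offset=0
After 3 (read(7)): returned 'YH7Y4QO', offset=7
After 4 (read(3)): returned 'UP6', offset=10
After 5 (tell()): offset=10
After 6 (seek(-7, END)): offset=14
After 7 (read(7)): returned 'JHXKA95', offset=21

Answer: 21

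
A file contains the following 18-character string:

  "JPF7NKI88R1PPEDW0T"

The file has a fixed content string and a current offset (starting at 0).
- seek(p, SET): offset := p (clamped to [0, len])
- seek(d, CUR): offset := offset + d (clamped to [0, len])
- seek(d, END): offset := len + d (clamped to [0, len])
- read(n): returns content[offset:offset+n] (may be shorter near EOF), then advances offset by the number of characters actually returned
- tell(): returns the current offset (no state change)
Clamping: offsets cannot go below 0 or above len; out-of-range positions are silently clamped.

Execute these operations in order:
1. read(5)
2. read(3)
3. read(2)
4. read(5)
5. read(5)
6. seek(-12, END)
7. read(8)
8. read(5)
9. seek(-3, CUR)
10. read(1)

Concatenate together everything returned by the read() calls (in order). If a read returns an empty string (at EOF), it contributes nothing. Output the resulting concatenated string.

Answer: JPF7NKI88R1PPEDW0TI88R1PPEDW0TW

Derivation:
After 1 (read(5)): returned 'JPF7N', offset=5
After 2 (read(3)): returned 'KI8', offset=8
After 3 (read(2)): returned '8R', offset=10
After 4 (read(5)): returned '1PPED', offset=15
After 5 (read(5)): returned 'W0T', offset=18
After 6 (seek(-12, END)): offset=6
After 7 (read(8)): returned 'I88R1PPE', offset=14
After 8 (read(5)): returned 'DW0T', offset=18
After 9 (seek(-3, CUR)): offset=15
After 10 (read(1)): returned 'W', offset=16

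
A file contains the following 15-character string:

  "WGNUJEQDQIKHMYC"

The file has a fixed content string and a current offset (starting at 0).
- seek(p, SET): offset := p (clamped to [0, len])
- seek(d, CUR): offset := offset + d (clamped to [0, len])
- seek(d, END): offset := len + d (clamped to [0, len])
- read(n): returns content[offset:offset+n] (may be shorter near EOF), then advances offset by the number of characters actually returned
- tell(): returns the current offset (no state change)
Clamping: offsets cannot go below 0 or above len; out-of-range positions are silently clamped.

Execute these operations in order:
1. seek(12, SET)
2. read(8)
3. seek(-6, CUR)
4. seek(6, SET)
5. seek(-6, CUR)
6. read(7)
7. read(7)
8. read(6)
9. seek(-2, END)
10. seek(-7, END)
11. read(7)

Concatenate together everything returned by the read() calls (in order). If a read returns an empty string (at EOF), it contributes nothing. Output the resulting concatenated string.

After 1 (seek(12, SET)): offset=12
After 2 (read(8)): returned 'MYC', offset=15
After 3 (seek(-6, CUR)): offset=9
After 4 (seek(6, SET)): offset=6
After 5 (seek(-6, CUR)): offset=0
After 6 (read(7)): returned 'WGNUJEQ', offset=7
After 7 (read(7)): returned 'DQIKHMY', offset=14
After 8 (read(6)): returned 'C', offset=15
After 9 (seek(-2, END)): offset=13
After 10 (seek(-7, END)): offset=8
After 11 (read(7)): returned 'QIKHMYC', offset=15

Answer: MYCWGNUJEQDQIKHMYCQIKHMYC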